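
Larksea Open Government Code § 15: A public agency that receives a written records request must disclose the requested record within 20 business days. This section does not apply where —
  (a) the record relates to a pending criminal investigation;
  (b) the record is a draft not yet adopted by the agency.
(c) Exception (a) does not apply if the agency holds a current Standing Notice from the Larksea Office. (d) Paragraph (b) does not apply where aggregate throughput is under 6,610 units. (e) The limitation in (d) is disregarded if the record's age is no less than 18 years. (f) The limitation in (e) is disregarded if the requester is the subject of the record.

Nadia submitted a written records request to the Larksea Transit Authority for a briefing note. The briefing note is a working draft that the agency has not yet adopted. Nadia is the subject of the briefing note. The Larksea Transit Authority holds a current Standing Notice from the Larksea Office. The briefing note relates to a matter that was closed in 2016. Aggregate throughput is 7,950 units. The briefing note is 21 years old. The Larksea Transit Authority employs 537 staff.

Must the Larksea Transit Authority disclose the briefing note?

No — exception (b) applies; the Larksea Transit Authority is not required to disclose the briefing note.

Exception (a) does not apply: the briefing note relates to a closed matter.
Exception (b)'s conditions are all satisfied: the briefing note is an unadopted draft. As to paragraphs (d)–(f): (d), which would limit (b), is not engaged: aggregate throughput is 7,950 units, not under 6,610 units. Exception (b) stands.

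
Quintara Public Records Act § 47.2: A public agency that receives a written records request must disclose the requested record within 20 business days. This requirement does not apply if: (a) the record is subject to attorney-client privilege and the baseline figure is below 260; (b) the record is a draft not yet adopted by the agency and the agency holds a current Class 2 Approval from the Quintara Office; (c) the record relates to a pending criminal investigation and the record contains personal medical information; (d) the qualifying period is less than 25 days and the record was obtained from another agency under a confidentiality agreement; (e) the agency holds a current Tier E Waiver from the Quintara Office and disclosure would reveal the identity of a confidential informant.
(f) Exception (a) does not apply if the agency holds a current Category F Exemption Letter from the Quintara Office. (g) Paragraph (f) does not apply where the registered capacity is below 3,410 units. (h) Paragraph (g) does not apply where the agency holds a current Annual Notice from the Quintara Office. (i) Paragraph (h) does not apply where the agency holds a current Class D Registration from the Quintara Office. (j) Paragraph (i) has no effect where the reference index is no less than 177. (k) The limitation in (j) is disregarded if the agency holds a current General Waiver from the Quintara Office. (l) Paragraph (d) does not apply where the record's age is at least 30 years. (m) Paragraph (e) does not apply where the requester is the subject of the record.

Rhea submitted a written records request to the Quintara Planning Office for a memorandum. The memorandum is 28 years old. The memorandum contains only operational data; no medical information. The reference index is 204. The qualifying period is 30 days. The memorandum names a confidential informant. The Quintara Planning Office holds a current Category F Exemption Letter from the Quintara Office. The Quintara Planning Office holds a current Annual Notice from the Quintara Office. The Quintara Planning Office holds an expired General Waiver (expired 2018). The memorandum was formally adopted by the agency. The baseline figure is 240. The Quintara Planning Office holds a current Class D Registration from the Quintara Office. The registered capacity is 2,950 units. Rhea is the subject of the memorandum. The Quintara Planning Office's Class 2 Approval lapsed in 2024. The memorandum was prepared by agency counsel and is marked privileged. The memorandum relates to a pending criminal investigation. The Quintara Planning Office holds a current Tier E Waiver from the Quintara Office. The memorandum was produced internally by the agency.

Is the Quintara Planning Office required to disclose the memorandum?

Yes — the Quintara Planning Office must disclose the memorandum.

All of (a)'s requirements are met (the memorandum is privileged; the baseline figure is 240, below the 260 limit). But applying paragraphs (f)–(k): (f) applies — a current Category F Exemption Letter is held. (g) would limit (f) — the registered capacity is 2,950 units, below the 3,410 units limit — but (h) sets (g) aside: (h) operates against (g): a current Annual Notice is held. (i) would limit (h) — a current Class D Registration is held — but (j) sets (i) aside: (j) operates — the reference index is 204, meeting the 177 threshold. (k), which would lift (j), does not operate here — the General Waiver is not current. Exception (a) does not apply.
Exception (b) does not apply: the memorandum has been formally adopted.
Exception (c) fails — the memorandum contains only operational data.
Exception (d) does not apply: the qualifying period is 30 days, not less than 25 days.
Exception (e)'s conditions are all satisfied: a current Tier E Waiver is held; the memorandum names a confidential informant. Turning to paragraph (m): (m) operates against (e): Rhea is the subject of the memorandum. Exception (e) does not apply.
No exception displaces § 47.2.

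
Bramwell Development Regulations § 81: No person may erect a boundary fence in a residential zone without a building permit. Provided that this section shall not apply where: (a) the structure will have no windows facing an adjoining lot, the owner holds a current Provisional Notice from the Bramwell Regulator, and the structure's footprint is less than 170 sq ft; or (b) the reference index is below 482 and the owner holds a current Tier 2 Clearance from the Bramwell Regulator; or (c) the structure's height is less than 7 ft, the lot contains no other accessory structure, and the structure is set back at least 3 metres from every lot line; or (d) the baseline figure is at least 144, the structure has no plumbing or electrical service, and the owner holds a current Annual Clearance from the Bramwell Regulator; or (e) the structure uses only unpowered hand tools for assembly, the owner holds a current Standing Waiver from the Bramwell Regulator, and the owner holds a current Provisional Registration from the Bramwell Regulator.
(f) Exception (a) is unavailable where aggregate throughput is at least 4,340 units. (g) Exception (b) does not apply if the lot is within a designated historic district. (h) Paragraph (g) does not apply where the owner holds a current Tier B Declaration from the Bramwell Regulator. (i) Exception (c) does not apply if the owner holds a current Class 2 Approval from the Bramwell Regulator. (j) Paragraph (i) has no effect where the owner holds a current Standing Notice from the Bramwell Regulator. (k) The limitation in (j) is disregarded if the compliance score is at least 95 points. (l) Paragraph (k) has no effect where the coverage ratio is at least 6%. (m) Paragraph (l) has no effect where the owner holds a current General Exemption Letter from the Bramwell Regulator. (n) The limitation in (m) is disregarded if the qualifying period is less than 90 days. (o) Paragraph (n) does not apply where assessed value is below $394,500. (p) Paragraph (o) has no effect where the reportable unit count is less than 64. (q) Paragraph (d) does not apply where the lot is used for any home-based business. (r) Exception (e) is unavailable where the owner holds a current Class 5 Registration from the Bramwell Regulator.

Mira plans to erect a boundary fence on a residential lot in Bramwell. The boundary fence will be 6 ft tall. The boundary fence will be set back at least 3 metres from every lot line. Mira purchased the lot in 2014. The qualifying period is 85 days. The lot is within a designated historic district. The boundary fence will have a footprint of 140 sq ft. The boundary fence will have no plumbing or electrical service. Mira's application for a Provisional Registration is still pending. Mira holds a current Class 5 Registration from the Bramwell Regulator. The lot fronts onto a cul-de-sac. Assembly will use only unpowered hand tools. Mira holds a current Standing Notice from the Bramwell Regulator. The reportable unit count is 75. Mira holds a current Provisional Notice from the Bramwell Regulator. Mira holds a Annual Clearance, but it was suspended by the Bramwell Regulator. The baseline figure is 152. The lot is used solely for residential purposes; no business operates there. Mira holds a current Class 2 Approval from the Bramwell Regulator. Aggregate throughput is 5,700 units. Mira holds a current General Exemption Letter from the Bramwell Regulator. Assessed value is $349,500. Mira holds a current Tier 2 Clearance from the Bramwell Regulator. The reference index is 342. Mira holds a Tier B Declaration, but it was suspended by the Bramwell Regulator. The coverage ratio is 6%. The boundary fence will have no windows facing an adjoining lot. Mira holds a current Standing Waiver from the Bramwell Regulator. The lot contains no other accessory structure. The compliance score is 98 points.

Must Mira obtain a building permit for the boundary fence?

Yes — Mira must obtain a building permit.

Exception (a) is satisfied on its face — no windows face an adjoining lot; a current Provisional Notice is held; the structure's footprint is 140 sq ft, less than the 170 sq ft limit. However, paragraph (f) must be considered: (f) operates against (a): aggregate throughput is 5,700 units, meeting the 4,340 units threshold. (a) is therefore removed.
Exception (b) is satisfied on its face — the reference index is 342, below the 482 limit; a current Tier 2 Clearance is held. But: (g) operates against (b): the lot is in a historic district. (h) does not operate here (no current Tier B Declaration is held), so (g) stands. So (b) is unavailable.
Exception (c)'s conditions are all satisfied: the structure's height is 6 ft, less than the 7 ft limit; the lot has no other accessory structure; the setback is at least 3 m on every side. But: (i) operates against (c): a current Class 2 Approval is held. (j) operates (a current Standing Notice is held), but is displaced by (k): (k) is engaged — the compliance score is 98 points, meeting the 95 points threshold. (l) would limit (k) — the coverage ratio is 6%, meeting the 6% threshold — but (m) sets (l) aside: (m) operates against (l): a current General Exemption Letter is held. (n) would limit (m) — the qualifying period is 85 days, less than the 90 days limit — but (o) sets (n) aside: (o) operates against (n): assessed value is $349,500, below the $394,500 limit. (p), which would lift (o), is not triggered — the reportable unit count is 75, not less than 64. Exception (c) does not apply.
Exception (d) does not apply: the Annual Clearance is not current.
Exception (e) requires that the owner holds a current Provisional Registration from the Bramwell Regulator; but the Provisional Registration is not current, so (e) is unavailable.
No exception is made out. Mira falls within the general rule.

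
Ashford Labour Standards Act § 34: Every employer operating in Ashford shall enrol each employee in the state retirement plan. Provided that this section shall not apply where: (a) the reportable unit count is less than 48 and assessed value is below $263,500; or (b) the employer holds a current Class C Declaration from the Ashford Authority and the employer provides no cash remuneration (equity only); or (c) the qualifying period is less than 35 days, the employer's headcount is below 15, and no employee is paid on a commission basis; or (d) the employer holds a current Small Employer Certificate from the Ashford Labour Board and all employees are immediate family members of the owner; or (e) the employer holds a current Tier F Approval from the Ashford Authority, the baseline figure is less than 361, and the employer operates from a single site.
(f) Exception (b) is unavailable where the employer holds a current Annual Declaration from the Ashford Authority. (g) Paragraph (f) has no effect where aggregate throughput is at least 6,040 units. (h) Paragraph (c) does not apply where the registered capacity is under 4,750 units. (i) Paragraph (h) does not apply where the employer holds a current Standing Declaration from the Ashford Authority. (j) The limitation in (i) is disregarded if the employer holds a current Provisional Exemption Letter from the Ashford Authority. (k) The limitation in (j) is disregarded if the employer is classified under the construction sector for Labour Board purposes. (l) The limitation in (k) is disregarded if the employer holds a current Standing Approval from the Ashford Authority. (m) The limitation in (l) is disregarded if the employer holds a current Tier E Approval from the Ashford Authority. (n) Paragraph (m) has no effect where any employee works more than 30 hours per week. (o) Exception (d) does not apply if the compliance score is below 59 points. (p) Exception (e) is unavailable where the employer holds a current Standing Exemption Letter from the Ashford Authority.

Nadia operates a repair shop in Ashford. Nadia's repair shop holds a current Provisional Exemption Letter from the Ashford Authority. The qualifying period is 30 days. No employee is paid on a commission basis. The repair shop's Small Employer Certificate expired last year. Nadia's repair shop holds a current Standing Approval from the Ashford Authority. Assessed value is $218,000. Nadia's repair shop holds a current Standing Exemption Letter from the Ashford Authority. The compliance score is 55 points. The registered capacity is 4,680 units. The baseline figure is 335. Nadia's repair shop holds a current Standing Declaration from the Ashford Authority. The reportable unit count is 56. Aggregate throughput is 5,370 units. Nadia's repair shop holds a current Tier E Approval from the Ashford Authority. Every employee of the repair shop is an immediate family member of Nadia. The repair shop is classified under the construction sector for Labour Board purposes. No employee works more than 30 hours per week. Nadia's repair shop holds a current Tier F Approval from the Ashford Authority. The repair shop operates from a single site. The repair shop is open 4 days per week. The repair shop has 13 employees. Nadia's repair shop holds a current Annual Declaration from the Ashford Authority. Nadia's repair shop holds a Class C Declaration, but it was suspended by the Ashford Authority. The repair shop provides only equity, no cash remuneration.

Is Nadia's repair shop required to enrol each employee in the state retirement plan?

Exception (a) requires that the reportable unit count is less than 48; but the reportable unit count is 56, not less than 48, so (a) is unavailable.
Exception (b) fails — there is no Class C Declaration in force.
Exception (c): the qualifying period is 30 days, less than the 35 days limit; the employer's headcount is 13, below the 15 limit; no employee is paid on commission — every condition holds. Under paragraphs (h)–(n): (h) would limit (c) — the registered capacity is 4,680 units, under the 4,750 units limit — but (i) sets (h) aside: (i) applies — a current Standing Declaration is held. (j) operates (a current Provisional Exemption Letter is held), but yields to (k): (k) operates — the repair shop is classified under the construction sector. (l) is triggered (a current Standing Approval is held), but is displaced by (m): (m) applies — a current Tier E Approval is held. (n) is inapplicable (no employee exceeds 30 hours/week), so (m) stands. (c) remains available.
Exception (d) fails — the Small Employer Certificate has expired.
Exception (e)'s conditions are all satisfied: a current Tier F Approval is held; the baseline figure is 335, less than the 361 limit; the employer operates from a single site. However, paragraph (p) must be considered: (p) operates — a current Standing Exemption Letter is held. Exception (e) does not apply.

No — exception (c) applies; Nadia's repair shop is not required to enrol each employee in the state retirement plan.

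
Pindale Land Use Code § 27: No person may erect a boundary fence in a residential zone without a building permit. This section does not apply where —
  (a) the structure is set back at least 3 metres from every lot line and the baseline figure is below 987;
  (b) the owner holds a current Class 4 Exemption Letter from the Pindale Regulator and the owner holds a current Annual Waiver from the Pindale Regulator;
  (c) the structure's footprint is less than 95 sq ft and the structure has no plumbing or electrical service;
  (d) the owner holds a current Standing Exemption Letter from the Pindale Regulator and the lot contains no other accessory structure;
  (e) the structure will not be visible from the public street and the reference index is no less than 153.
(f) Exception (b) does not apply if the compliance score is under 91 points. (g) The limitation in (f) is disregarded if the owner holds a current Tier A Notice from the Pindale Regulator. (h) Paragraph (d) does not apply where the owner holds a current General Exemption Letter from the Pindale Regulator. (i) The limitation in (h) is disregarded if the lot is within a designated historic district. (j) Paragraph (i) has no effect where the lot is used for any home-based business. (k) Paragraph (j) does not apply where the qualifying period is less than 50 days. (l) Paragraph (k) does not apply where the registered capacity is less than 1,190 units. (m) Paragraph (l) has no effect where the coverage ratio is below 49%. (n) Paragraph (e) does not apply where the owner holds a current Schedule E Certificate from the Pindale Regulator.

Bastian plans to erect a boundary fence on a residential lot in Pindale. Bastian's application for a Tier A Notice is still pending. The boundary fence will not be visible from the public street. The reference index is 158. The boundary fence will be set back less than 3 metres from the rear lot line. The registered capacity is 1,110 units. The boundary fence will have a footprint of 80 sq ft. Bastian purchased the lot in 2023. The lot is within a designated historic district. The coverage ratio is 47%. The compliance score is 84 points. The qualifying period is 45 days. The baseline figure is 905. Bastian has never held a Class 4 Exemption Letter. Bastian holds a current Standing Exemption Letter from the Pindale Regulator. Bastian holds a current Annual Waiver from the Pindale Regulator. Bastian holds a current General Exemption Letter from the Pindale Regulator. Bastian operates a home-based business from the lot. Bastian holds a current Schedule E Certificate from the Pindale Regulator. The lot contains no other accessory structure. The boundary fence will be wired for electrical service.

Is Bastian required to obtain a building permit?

Exception (a) fails — the rear setback is under 3 m.
Exception (b) does not apply: no current Class 4 Exemption Letter is held.
Exception (c) fails — electrical service is planned.
Exception (d) is satisfied on its face — a current Standing Exemption Letter is held; the lot has no other accessory structure. Applying paragraphs (h)–(m): (h) would limit (d) — a current General Exemption Letter is held — but (i) sets (h) aside: (i) is engaged — the lot is in a historic district. (j) would limit (i) — a home-based business operates on the lot — but (k) sets (j) aside: (k) operates — the qualifying period is 45 days, less than the 50 days limit. (l) would limit (k) — the registered capacity is 1,110 units, less than the 1,190 units limit — but (m) sets (l) aside: (m) operates against (l): the coverage ratio is 47%, below the 49% limit. So (d) applies.
All of (e)'s requirements are met (the structure will not be visible from the street; the reference index is 158, meeting the 153 threshold). But: (n) operates against (e): a current Schedule E Certificate is held. Exception (e) does not apply.

No — exception (d) applies; Bastian does not need a building permit.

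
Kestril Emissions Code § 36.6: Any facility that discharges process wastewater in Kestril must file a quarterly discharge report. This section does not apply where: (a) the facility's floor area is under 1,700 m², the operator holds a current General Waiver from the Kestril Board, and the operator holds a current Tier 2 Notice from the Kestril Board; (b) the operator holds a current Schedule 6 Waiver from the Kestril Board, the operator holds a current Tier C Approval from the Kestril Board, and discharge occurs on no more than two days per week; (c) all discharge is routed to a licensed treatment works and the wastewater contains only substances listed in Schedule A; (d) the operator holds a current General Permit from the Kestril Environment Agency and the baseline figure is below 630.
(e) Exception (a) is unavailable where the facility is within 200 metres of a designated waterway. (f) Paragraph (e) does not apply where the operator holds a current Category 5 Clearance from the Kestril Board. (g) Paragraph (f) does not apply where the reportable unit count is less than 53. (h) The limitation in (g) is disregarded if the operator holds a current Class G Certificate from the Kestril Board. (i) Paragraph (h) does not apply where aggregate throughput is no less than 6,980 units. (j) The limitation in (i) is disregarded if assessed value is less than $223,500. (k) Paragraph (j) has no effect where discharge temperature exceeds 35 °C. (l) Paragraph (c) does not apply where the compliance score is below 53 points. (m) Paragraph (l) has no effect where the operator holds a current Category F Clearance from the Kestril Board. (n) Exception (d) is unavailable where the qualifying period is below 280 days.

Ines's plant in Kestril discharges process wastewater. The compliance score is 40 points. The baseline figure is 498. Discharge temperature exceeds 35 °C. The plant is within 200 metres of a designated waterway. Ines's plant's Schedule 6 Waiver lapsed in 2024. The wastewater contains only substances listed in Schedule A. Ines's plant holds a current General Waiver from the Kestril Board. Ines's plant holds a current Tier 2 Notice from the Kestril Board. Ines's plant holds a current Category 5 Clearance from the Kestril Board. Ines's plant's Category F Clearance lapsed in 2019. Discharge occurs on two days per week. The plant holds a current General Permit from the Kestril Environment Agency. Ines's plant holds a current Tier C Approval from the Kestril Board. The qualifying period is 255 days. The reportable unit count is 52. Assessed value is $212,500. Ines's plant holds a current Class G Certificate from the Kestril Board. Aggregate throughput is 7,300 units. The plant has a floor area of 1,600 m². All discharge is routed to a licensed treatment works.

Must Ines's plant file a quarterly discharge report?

All of (a)'s requirements are met (the facility's floor area is 1,600 m², under the 1,700 m² limit; a current General Waiver is held; a current Tier 2 Notice is held). Turning to paragraphs (e)–(k): (e) operates — the plant is within 200 m of a designated waterway. (f) would limit (e) — a current Category 5 Clearance is held — but (g) sets (f) aside: (g) is engaged — the reportable unit count is 52, less than the 53 limit. (h) would limit (g) — a current Class G Certificate is held — but (i) sets (h) aside: (i) operates against (h): aggregate throughput is 7,300 units, meeting the 6,980 units threshold. (j) applies (assessed value is $212,500, less than the $223,500 limit), but is set aside by (k): (k) operates against (j): discharge temperature exceeds 35 °C. (a) is therefore removed.
Exception (b) fails — the Schedule 6 Waiver is not current.
Exception (c)'s conditions are all satisfied: discharge is routed to a licensed treatment works; the wastewater is Schedule-A-only. But applying paragraphs (l)–(m): (l) operates — the compliance score is 40 points, below the 53 points limit. (m) does not operate here (there is no Category F Clearance in force), so (l) stands. So (c) is unavailable.
Exception (d)'s conditions are all satisfied: a current General Permit is held; the baseline figure is 498, below the 630 limit. But applying paragraph (n): (n) is engaged — the qualifying period is 255 days, below the 280 days limit. (d) is therefore removed.
Every exception is unavailable, so the rule governs.

Yes — Ines's plant must file a quarterly discharge report.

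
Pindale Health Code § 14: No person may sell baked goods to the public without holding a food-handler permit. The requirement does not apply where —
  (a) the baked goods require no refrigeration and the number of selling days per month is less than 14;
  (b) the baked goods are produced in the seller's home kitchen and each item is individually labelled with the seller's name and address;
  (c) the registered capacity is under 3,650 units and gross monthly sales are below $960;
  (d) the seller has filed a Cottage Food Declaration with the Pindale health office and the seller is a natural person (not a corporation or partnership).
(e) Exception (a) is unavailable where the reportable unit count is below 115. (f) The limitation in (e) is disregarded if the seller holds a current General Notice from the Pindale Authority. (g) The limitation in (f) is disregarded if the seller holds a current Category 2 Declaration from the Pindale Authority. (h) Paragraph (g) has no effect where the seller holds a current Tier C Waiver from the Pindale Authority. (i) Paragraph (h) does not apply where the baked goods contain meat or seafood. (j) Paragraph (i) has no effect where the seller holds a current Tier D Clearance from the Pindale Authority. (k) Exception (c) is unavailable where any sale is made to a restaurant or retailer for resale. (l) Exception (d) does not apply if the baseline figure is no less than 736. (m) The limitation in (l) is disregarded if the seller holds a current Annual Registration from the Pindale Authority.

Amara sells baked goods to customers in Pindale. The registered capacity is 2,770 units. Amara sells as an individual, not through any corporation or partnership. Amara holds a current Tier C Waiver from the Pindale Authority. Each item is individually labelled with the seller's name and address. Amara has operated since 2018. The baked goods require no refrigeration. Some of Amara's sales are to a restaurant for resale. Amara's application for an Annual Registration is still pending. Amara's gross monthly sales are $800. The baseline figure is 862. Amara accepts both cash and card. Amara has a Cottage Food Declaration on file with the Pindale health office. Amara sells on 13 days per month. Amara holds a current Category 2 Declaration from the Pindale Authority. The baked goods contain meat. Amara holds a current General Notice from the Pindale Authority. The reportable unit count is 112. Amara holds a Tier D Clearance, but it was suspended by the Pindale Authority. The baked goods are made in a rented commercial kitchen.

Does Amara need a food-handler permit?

Exception (a) is satisfied on its face — the baked goods are shelf-stable; the number of selling days per month is 13, less than the 14 limit. However, paragraphs (e)–(j) must be considered: (e) applies — the reportable unit count is 112, below the 115 limit. (f) operates (a current General Notice is held), but yields to (g): (g) is triggered — a current Category 2 Declaration is held. (h) would limit (g) — a current Tier C Waiver is held — but (i) sets (h) aside: (i) operates — the baked goods contain meat. (j), which would lift (i), does not operate here — the Tier D Clearance is not current. So (a) is unavailable.
Exception (b) fails — the baked goods are made in a commercial kitchen, not a home kitchen.
Exception (c) is satisfied on its face — the registered capacity is 2,770 units, under the 3,650 units limit; gross monthly sales are $800, below the $960 limit. Turning to paragraph (k): (k) is engaged — some sales are to a restaurant for resale. Exception (c) does not apply.
Exception (d): a Cottage Food Declaration is on file; the seller is a natural person — every condition holds. But applying paragraphs (l)–(m): (l) operates against (d): the baseline figure is 862, meeting the 736 threshold. (m), which would lift (l), does not operate here — no current Annual Registration is held. Exception (d) does not apply.
Every exception is unavailable, so the rule governs.

Yes — Amara must hold a food-handler permit.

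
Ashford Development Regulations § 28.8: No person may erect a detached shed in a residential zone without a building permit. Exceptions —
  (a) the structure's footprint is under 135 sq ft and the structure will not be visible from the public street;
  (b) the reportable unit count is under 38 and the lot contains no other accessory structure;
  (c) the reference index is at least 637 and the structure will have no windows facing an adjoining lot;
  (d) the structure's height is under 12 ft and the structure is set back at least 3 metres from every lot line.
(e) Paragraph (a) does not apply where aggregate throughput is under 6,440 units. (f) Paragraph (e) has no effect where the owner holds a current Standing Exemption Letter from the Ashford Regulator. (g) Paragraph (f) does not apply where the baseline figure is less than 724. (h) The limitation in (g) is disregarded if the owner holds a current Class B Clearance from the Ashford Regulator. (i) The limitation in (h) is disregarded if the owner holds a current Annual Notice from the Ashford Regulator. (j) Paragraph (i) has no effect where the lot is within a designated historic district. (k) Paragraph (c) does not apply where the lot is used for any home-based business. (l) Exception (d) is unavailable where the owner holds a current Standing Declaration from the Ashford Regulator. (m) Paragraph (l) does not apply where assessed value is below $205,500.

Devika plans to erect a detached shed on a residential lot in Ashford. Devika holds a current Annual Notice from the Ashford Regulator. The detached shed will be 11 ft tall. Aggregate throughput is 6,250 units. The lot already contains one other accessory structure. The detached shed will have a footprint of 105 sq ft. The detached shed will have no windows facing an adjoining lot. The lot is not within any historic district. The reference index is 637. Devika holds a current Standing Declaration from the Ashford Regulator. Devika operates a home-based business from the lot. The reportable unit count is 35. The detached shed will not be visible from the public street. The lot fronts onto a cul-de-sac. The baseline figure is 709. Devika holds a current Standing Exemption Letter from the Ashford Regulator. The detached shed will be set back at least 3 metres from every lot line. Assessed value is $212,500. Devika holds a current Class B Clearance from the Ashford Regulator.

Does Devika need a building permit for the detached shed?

Yes — Devika must obtain a building permit.

Exception (a) is satisfied on its face — the structure's footprint is 105 sq ft, under the 135 sq ft limit; the structure will not be visible from the street. However, paragraphs (e)–(j) must be considered: (e) operates against (a): aggregate throughput is 6,250 units, under the 6,440 units limit. (f) is engaged (a current Standing Exemption Letter is held), but is overridden by (g): (g) is triggered — the baseline figure is 709, less than the 724 limit. (h) would limit (g) — a current Class B Clearance is held — but (i) sets (h) aside: (i) operates against (h): a current Annual Notice is held. (j) is not engaged (the lot is not in a historic district), so (i) stands. (a) is therefore removed.
Exception (b) requires that the lot contains no other accessory structure; but the lot already has another accessory structure, so (b) is unavailable.
All of (c)'s requirements are met (the reference index is 637, meeting the 637 threshold; no windows face an adjoining lot). However, paragraph (k) must be considered: (k) applies — a home-based business operates on the lot. So (c) is unavailable.
Exception (d) is satisfied on its face — the structure's height is 11 ft, under the 12 ft limit; the setback is at least 3 m on every side. But: (l) applies — a current Standing Declaration is held. (m) does not operate here (assessed value is $212,500, not below $205,500), so (l) stands. (d) is therefore removed.
No exception applies. The general rule governs.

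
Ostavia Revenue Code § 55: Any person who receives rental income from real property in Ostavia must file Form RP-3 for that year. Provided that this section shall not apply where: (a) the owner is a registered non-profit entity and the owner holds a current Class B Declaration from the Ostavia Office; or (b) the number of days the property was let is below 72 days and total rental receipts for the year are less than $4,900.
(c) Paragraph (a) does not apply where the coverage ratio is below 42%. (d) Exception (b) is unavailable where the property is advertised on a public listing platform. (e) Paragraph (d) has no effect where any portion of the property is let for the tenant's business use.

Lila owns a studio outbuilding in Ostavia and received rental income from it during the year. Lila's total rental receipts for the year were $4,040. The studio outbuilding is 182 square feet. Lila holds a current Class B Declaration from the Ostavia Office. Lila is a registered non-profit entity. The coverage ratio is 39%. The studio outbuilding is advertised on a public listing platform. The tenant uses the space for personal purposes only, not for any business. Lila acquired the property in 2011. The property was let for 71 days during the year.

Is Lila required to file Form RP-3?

Exception (a): Lila is a registered non-profit; a current Class B Declaration is held — every condition holds. Turning to paragraph (c): (c) operates against (a): the coverage ratio is 39%, below the 42% limit. (a) is therefore removed.
Exception (b) is satisfied on its face — the number of days the property was let is 71 days, below the 72 days limit; total rental receipts for the year are $4,040, less than the $4,900 limit. But: (d) is triggered — the property is publicly advertised. (e) is not engaged (the space is used for personal purposes only), so (d) stands. (b) is therefore removed.
No exception applies. The general rule governs.

Yes — Lila must file Form RP-3.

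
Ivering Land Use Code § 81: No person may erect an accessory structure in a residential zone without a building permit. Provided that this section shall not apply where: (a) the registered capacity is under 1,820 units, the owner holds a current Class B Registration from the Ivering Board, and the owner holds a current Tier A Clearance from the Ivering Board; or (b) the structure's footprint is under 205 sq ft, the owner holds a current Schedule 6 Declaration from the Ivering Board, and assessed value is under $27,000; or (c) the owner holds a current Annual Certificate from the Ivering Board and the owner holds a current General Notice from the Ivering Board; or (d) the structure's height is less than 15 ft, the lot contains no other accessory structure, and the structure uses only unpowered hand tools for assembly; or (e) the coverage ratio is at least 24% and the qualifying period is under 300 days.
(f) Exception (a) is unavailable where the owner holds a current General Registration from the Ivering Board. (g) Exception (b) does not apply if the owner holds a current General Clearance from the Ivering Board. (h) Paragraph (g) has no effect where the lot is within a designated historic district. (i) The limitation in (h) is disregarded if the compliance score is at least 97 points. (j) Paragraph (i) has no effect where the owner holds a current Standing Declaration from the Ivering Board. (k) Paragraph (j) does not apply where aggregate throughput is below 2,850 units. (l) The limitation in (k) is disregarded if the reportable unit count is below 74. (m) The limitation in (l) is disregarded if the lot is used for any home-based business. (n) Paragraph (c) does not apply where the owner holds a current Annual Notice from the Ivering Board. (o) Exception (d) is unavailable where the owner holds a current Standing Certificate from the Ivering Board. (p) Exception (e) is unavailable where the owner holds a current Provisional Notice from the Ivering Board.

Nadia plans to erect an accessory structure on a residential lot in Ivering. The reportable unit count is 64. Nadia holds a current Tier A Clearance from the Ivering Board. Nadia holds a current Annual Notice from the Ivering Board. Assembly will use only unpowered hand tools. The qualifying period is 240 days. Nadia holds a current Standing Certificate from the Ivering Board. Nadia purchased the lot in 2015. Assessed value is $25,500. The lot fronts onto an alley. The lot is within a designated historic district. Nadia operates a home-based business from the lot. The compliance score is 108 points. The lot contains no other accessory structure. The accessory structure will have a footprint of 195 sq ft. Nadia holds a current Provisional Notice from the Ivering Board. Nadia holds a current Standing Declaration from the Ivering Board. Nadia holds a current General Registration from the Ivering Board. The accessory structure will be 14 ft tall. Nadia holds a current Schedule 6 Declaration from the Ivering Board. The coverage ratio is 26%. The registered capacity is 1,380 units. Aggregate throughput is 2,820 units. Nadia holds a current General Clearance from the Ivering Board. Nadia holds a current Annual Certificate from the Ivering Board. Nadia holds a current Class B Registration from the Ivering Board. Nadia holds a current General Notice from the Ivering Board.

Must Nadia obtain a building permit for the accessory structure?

Exception (a) is satisfied on its face — the registered capacity is 1,380 units, under the 1,820 units limit; a current Class B Registration is held; a current Tier A Clearance is held. Turning to paragraph (f): (f) operates against (a): a current General Registration is held. So (a) is unavailable.
All of (b)'s requirements are met (the structure's footprint is 195 sq ft, under the 205 sq ft limit; a current Schedule 6 Declaration is held; assessed value is $25,500, under the $27,000 limit). But applying paragraphs (g)–(m): (g) applies — a current General Clearance is held. (h) operates (the lot is in a historic district), but is itself disapplied by (i): (i) operates — the compliance score is 108 points, meeting the 97 points threshold. (j) is engaged (a current Standing Declaration is held), but is overridden by (k): (k) operates against (j): aggregate throughput is 2,820 units, below the 2,850 units limit. (l) would limit (k) — the reportable unit count is 64, below the 74 limit — but (m) sets (l) aside: (m) operates against (l): a home-based business operates on the lot. (b) is therefore removed.
All of (c)'s requirements are met (a current Annual Certificate is held; a current General Notice is held). But applying paragraph (n): (n) is triggered — a current Annual Notice is held. Exception (c) does not apply.
All of (d)'s requirements are met (the structure's height is 14 ft, less than the 15 ft limit; the lot has no other accessory structure; assembly uses only hand tools). But applying paragraph (o): (o) is engaged — a current Standing Certificate is held. Exception (d) does not apply.
Exception (e) is satisfied on its face — the coverage ratio is 26%, meeting the 24% threshold; the qualifying period is 240 days, under the 300 days limit. But applying paragraph (p): (p) operates against (e): a current Provisional Notice is held. Exception (e) does not apply.
No exception applies. The general rule governs.

Yes — Nadia must obtain a building permit.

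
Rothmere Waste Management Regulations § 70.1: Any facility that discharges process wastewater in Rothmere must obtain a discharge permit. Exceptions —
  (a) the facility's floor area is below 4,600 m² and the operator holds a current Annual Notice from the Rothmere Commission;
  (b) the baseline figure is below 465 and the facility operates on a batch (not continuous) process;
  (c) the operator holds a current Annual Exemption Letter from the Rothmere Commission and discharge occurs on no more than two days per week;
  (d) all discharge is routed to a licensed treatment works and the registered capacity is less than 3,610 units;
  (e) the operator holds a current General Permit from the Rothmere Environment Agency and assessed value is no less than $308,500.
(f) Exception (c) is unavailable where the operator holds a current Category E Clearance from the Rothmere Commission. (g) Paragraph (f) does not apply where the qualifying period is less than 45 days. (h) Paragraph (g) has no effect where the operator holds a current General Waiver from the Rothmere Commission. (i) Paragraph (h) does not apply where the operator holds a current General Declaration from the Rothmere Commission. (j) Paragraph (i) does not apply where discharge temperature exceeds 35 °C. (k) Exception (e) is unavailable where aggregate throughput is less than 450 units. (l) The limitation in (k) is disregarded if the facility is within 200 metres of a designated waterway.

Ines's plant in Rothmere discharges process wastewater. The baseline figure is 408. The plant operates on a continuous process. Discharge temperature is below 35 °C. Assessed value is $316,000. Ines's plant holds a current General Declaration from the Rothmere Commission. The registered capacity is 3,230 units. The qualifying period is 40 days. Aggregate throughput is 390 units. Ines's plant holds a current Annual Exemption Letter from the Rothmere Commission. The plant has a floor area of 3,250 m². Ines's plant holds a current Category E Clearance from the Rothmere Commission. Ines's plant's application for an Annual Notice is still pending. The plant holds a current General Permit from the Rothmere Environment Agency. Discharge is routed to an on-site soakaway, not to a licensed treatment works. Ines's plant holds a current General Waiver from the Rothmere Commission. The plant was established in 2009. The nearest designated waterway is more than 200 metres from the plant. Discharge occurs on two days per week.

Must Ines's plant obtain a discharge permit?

No — exception (c) applies; Ines's plant is not required to obtain a discharge permit.

Exception (a) requires that the operator holds a current Annual Notice from the Rothmere Commission; but no current Annual Notice is held, so (a) is unavailable.
Exception (b) fails — the facility operates on a continuous process.
Exception (c) is satisfied on its face — a current Annual Exemption Letter is held; discharge occurs on no more than two days per week. Applying paragraphs (f)–(j): (f) applies (a current Category E Clearance is held), but is displaced by (g): (g) operates against (f): the qualifying period is 40 days, less than the 45 days limit. (h) would limit (g) — a current General Waiver is held — but (i) sets (h) aside: (i) operates against (h): a current General Declaration is held. (j) does not operate here (discharge temperature is below 35 °C), so (i) stands. Exception (c) stands.
Exception (d) requires that all discharge is routed to a licensed treatment works; but discharge is not routed to a licensed treatment works, so (d) is unavailable.
All of (e)'s requirements are met (a current General Permit is held; assessed value is $316,000, meeting the $308,500 threshold). However, paragraphs (k)–(l) must be considered: (k) operates against (e): aggregate throughput is 390 units, less than the 450 units limit. (l), which would lift (k), is not triggered — the plant is more than 200 m from any designated waterway. So (e) is unavailable.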